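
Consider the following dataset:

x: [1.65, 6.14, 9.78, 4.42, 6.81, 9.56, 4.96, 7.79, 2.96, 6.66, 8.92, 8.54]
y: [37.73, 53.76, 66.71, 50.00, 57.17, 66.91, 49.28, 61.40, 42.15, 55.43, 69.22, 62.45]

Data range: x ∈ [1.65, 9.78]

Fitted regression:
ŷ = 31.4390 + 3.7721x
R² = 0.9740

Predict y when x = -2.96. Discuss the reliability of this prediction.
ŷ = 20.2736 (extrapolation — x = -2.96 lies outside [1.65, 9.78], so reliability is low).

Prediction calculation:
ŷ = 31.4390 + 3.7721 × (-2.96)
ŷ = 20.2736

Reliability:
- Data range: x ∈ [1.65, 9.78]
- Prediction point: x = -2.96 is 4.61 units below the observed range → this is EXTRAPOLATION, not interpolation

Why that matters here:
- The linear relationship may not hold outside the observed range
- There are no observations near this x to validate the fitted line there
- Real relationships often flatten, saturate, or turn nonlinear at extremes

The R² = 0.9740 only validates the fit within [1.65, 9.78]; treat ŷ = 20.2736 with caution.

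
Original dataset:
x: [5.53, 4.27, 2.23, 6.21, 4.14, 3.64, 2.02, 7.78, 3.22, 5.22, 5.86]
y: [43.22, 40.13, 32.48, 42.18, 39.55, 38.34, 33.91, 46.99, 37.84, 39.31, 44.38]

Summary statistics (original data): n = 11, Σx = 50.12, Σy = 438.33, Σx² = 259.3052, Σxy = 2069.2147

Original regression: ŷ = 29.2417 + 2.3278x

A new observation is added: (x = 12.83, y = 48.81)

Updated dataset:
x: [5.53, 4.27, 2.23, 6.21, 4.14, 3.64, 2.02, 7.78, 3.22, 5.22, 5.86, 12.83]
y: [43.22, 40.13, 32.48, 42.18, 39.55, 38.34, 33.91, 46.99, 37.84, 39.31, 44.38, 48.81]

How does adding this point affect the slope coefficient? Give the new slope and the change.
Adding the point moves β₁ from 2.3278 to 1.4942, i.e. it decreases by 0.8336 (-35.8%).

The new point has HIGH LEVERAGE: x = 12.83 is far from the original mean x̄ = 50.12/11 ≈ 4.56 (original range [2.02, 7.78]).

Step 1: Update the sums with the new point (n goes from 11 to 12)
Σx  = 50.12 + 12.83 = 62.95
Σy  = 438.33 + 48.81 = 487.14
Σx² = 259.3052 + 12.83² = 259.3052 + 164.6089 = 423.9141
Σxy = 2069.2147 + 12.83×48.81 = 2069.2147 + 626.2323 = 2695.4470

Step 2: Recompute the slope with b₁ = (nΣxy − ΣxΣy) / (nΣx² − (Σx)²)
Numerator   = 12×2695.4470 − 62.95×487.14 = 32345.3640 − 30665.4630 = 1679.9010
Denominator = 12×423.9141 − 62.95² = 5086.9692 − 3962.7025 = 1124.2667
b₁(new) = 1679.9010 / 1124.2667 = 1.4942

(Same formula on the original sums: (11×2069.2147 − 50.12×438.33) / (11×259.3052 − 50.12²) = 792.2621 / 340.3428 = 2.3278, matching the given fit.)

Step 3: Change in slope
Δβ₁ = 1.4942 − 2.3278 = -0.8336
Relative change = -0.8336 / 2.3278 × 100% = -35.8%
→ the slope decreases when the point is added.

Because the point sits below the extension of the original line at a high-leverage x, it tilts the fit down.
In practice: refit with and without it and report both if conclusions differ; examine leverage (hᵢ) and Cook's distance rather than deleting it automatically.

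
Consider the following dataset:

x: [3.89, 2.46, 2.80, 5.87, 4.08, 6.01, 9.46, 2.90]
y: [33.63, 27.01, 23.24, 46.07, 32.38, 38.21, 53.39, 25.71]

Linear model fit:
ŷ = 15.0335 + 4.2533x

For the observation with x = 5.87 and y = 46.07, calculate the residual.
Residual = 6.0696

The residual is the difference between the actual value and the predicted value:

Residual = y - ŷ

Step 1: Calculate predicted value
ŷ = 15.0335 + 4.2533 × 5.87
ŷ = 40.0004

Step 2: Calculate residual
Residual = 46.07 - 40.0004
Residual = 6.0696

The residual is positive, so the observed y = 46.07 sits above the regression line (the line underestimates it by 6.0696).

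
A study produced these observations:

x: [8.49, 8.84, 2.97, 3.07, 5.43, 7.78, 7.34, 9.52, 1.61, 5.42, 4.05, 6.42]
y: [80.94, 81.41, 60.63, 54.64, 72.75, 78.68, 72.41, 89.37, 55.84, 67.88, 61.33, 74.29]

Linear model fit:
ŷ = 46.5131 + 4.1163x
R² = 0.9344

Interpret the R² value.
About 93.44% of the variability in y is accounted for by the regression on x (R² = 0.9344) — a strong linear fit.

The coefficient of determination R² is the fraction of the total variation in y that the fitted line accounts for.

Here R² = 0.9344:
- Explained: 93.44% of the variation in y
- Unexplained (residual): 100% − 93.44% = 6.56%
- Rule of thumb (below 0.3 weak; 0.3 to below 0.7 moderate; 0.7 and above strong) → strong

Note: R² says nothing about causation, and a high R² does not by itself mean the linear form is appropriate — check the residuals.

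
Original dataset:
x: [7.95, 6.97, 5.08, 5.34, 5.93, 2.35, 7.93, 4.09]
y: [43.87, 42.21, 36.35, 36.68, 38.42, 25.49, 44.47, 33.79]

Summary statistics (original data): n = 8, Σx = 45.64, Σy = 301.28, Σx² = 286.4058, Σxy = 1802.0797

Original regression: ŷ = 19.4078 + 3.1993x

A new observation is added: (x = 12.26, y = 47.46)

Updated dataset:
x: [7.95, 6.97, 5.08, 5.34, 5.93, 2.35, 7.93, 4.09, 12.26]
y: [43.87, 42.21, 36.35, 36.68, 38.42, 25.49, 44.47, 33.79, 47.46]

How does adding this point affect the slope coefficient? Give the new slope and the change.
Adding the point moves β₁ from 3.1993 to 2.1858, i.e. it decreases by 1.0135 (-31.7%).

The new point has HIGH LEVERAGE: x = 12.26 is far from the original mean x̄ = 45.64/8 ≈ 5.71 (original range [2.35, 7.95]).

Step 1: Update the sums with the new point (n goes from 8 to 9)
Σx  = 45.64 + 12.26 = 57.90
Σy  = 301.28 + 47.46 = 348.74
Σx² = 286.4058 + 12.26² = 286.4058 + 150.3076 = 436.7134
Σxy = 1802.0797 + 12.26×47.46 = 1802.0797 + 581.8596 = 2383.9393

Step 2: Recompute the slope with b₁ = (nΣxy − ΣxΣy) / (nΣx² − (Σx)²)
Numerator   = 9×2383.9393 − 57.90×348.74 = 21455.4537 − 20192.0460 = 1263.4077
Denominator = 9×436.7134 − 57.90² = 3930.4206 − 3352.4100 = 578.0106
b₁(new) = 1263.4077 / 578.0106 = 2.1858

(Same formula on the original sums: (8×1802.0797 − 45.64×301.28) / (8×286.4058 − 45.64²) = 666.2184 / 208.2368 = 3.1993, matching the given fit.)

Step 3: Change in slope
Δβ₁ = 2.1858 − 3.1993 = -1.0135
Relative change = -1.0135 / 3.1993 × 100% = -31.7%
→ the slope decreases when the point is added.

A high-leverage point only changes the slope if it is off the original line; here y = 47.46 is below the original trend, so the slope decreases.
In practice: investigate whether it comes from the same population as the rest of the sample; examine leverage (hᵢ) and Cook's distance rather than deleting it automatically.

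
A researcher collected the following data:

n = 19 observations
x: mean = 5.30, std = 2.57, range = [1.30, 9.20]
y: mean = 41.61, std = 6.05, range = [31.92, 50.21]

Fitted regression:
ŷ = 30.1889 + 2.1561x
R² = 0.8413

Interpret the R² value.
R² = 0.8413 means 84.13% of the variation in y is explained by the linear relationship with x. This indicates a strong fit.

The coefficient of determination R² is the fraction of the total variation in y that the fitted line accounts for.

Here R² = 0.8413:
- Explained: 84.13% of the variation in y
- Unexplained (residual): 100% − 84.13% = 15.87%
- Rule of thumb (below 0.3 weak; 0.3 to below 0.7 moderate; 0.7 and above strong) → strong

Equivalently, for simple linear regression R² = r², so |r| = √0.8413 ≈ 0.9172.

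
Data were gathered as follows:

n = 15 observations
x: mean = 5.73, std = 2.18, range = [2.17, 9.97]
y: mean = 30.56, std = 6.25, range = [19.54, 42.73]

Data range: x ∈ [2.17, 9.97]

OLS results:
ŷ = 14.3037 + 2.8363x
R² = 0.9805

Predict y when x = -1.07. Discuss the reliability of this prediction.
ŷ = 11.2689, but this is extrapolation (below the data range [2.17, 9.97]) and may be unreliable.

Prediction calculation:
ŷ = 14.3037 + 2.8363 × (-1.07)
ŷ = 11.2689

Reliability:
- Data range: x ∈ [2.17, 9.97]
- Prediction point: x = -1.07 is 3.24 units below the observed range → this is EXTRAPOLATION, not interpolation

Why that matters here:
- There are no observations near this x to validate the fitted line there
- R² describes fit only over the sampled x values; it says nothing about behaviour beyond them
- The linear relationship may not hold outside the observed range

The R² = 0.9805 only validates the fit within [2.17, 9.97]; treat ŷ = 11.2689 with caution.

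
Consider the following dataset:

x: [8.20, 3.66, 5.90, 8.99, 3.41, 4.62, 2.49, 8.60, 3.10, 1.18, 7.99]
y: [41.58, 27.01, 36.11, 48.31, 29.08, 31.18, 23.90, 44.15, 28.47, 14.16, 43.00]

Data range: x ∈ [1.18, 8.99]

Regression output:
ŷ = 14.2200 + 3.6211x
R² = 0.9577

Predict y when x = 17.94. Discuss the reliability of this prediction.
The equation gives ŷ = 79.1825; however x = 17.94 is 8.95 units above the observed range, so this extrapolated value should not be trusted.

Prediction calculation:
ŷ = 14.2200 + 3.6211 × 17.94
ŷ = 79.1825

Reliability:
- Data range: x ∈ [1.18, 8.99]
- Prediction point: x = 17.94 is 8.95 units above the observed range → this is EXTRAPOLATION, not interpolation

Why that matters here:
- R² describes fit only over the sampled x values; it says nothing about behaviour beyond them
- The standard error of prediction grows with (x − x̄)², and x = 17.94 is far from x̄ = 5.29

A defensible statement: 'if the linear trend continued to x = 17.94, y would be about 79.1825' — the premise is untested.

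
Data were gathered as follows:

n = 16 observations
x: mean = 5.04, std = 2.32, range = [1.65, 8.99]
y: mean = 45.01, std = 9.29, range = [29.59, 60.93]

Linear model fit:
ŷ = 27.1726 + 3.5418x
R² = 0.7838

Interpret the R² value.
The model explains 78.38% of the variance in y (R² = 0.7838), leaving 21.62% unexplained; the fit is strong.

R² = 1 − SS_res/SS_tot compares the residual scatter to the total scatter of y about its mean.

Here R² = 0.7838:
- Explained: 78.38% of the variation in y
- Unexplained (residual): 100% − 78.38% = 21.62%
- Rule of thumb (below 0.3 weak; 0.3 to below 0.7 moderate; 0.7 and above strong) → strong

Note: R² says nothing about causation, and a high R² does not by itself mean the linear form is appropriate — check the residuals.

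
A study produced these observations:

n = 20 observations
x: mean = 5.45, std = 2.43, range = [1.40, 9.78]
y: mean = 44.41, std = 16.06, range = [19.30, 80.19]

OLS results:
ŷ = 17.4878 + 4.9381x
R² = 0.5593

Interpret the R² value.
R² = 0.5593 means 55.93% of the variation in y is explained by the linear relationship with x. This indicates a moderate fit.

R² (coefficient of determination) measures the proportion of variance in y explained by the regression model.

Here R² = 0.5593:
- Explained: 55.93% of the variation in y
- Unexplained (residual): 100% − 55.93% = 44.07%
- Rule of thumb (below 0.3 weak; 0.3 to below 0.7 moderate; 0.7 and above strong) → moderate

Note: R² never decreases when predictors are added, so it should not be used alone to compare models of different size.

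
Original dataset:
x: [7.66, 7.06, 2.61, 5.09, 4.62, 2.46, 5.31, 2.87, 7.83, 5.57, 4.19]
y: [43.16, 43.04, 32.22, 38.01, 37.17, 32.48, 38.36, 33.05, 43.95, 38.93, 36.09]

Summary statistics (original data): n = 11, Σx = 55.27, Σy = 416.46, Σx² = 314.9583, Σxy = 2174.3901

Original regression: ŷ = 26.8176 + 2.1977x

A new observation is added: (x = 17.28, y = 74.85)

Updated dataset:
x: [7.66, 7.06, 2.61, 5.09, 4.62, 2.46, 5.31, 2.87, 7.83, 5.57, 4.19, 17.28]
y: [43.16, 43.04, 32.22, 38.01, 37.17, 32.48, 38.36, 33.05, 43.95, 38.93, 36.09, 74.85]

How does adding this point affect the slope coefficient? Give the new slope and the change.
Adding the point moves β₁ from 2.1977 to 2.8435, i.e. it increases by 0.6458 (+29.4%).

The new point has HIGH LEVERAGE: x = 17.28 is far from the original mean x̄ = 55.27/11 ≈ 5.02 (original range [2.46, 7.83]).

Step 1: Update the sums with the new point (n goes from 11 to 12)
Σx  = 55.27 + 17.28 = 72.55
Σy  = 416.46 + 74.85 = 491.31
Σx² = 314.9583 + 17.28² = 314.9583 + 298.5984 = 613.5567
Σxy = 2174.3901 + 17.28×74.85 = 2174.3901 + 1293.4080 = 3467.7981

Step 2: Recompute the slope with b₁ = (nΣxy − ΣxΣy) / (nΣx² − (Σx)²)
Numerator   = 12×3467.7981 − 72.55×491.31 = 41613.5772 − 35644.5405 = 5969.0367
Denominator = 12×613.5567 − 72.55² = 7362.6804 − 5263.5025 = 2099.1779
b₁(new) = 5969.0367 / 2099.1779 = 2.8435

(Same formula on the original sums: (11×2174.3901 − 55.27×416.46) / (11×314.9583 − 55.27²) = 900.5469 / 409.7684 = 2.1977, matching the given fit.)

Step 3: Change in slope
Δβ₁ = 2.8435 − 2.1977 = +0.6458
Relative change = +0.6458 / 2.1977 × 100% = +29.4%
→ the slope increases when the point is added.

A high-leverage point only changes the slope if it is off the original line; here y = 74.85 is above the original trend, so the slope increases.
In practice: examine leverage (hᵢ) and Cook's distance rather than deleting it automatically; check such a point for data-entry or measurement error.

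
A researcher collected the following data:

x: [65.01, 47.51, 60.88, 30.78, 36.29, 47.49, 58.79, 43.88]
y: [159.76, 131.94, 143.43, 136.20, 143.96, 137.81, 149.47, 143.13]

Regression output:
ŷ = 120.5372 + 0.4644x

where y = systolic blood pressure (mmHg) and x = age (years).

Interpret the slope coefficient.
For each additional year of age, predicted blood pressure increases by approximately 0.4644 mmHg.

The slope coefficient β₁ = 0.4644 represents the marginal effect of age on blood pressure.

Interpretation:
- Age up by 1 year → predicted blood pressure increases by 0.4644 mmHg
- This is a linear approximation: the same per-unit change is assumed across the whole observed x range
- The sign (+) gives the direction; the magnitude 0.4644 gives the size of the effect per year

(β₀ = 120.5372 is the fitted value at x = 0 and is not part of the slope interpretation.)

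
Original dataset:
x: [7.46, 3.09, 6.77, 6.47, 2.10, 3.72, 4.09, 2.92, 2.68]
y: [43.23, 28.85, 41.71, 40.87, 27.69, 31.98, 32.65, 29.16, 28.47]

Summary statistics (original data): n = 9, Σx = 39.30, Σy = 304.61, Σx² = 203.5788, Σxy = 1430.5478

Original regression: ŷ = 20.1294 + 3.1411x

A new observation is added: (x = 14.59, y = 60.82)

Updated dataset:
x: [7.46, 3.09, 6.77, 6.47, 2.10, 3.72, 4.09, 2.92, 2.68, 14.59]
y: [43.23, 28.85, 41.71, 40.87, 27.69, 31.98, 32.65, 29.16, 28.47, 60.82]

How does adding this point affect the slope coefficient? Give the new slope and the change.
The slope changes from 3.1411 to 2.7660 (change of -0.3751, or -11.9%).

x = 14.59 lies well outside the original x-range [2.10, 7.46] (x̄ ≈ 4.37), so this observation has high leverage and can move the slope substantially.

Step 1: Update the sums with the new point (n goes from 9 to 10)
Σx  = 39.30 + 14.59 = 53.89
Σy  = 304.61 + 60.82 = 365.43
Σx² = 203.5788 + 14.59² = 203.5788 + 212.8681 = 416.4469
Σxy = 1430.5478 + 14.59×60.82 = 1430.5478 + 887.3638 = 2317.9116

Step 2: Recompute the slope with b₁ = (nΣxy − ΣxΣy) / (nΣx² − (Σx)²)
Numerator   = 10×2317.9116 − 53.89×365.43 = 23179.1160 − 19693.0227 = 3486.0933
Denominator = 10×416.4469 − 53.89² = 4164.4690 − 2904.1321 = 1260.3369
b₁(new) = 3486.0933 / 1260.3369 = 2.7660

(Same formula on the original sums: (9×1430.5478 − 39.30×304.61) / (9×203.5788 − 39.30²) = 903.7572 / 287.7192 = 3.1411, matching the given fit.)

Step 3: Change in slope
Δβ₁ = 2.7660 − 3.1411 = -0.3751
Relative change = -0.3751 / 3.1411 × 100% = -11.9%
→ the slope decreases when the point is added.

A high-leverage point only changes the slope if it is off the original line; here y = 60.82 is below the original trend, so the slope decreases.
In practice: examine leverage (hᵢ) and Cook's distance rather than deleting it automatically.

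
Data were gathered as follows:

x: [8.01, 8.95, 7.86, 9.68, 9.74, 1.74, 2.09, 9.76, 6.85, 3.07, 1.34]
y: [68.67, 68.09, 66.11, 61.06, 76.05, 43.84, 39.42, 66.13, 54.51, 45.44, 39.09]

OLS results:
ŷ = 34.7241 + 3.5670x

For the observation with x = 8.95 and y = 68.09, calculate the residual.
Residual = 1.4412

The residual is the difference between the actual value and the predicted value:

Residual = y - ŷ

Step 1: Calculate predicted value
ŷ = 34.7241 + 3.5670 × 8.95
ŷ = 66.6488

Step 2: Calculate residual
Residual = 68.09 - 66.6488
Residual = 1.4412

The residual is positive, so the observed y = 68.09 sits above the regression line (the line underestimates it by 1.4412).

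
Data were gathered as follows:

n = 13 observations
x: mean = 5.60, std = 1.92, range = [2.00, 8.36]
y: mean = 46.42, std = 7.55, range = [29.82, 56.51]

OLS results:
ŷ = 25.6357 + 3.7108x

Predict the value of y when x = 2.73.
ŷ = 35.7662

To predict y for x = 2.73, substitute into the regression equation:

ŷ = 25.6357 + 3.7108 × 2.73
ŷ = 25.6357 + 10.1305
ŷ = 35.7662

This is the fitted mean response at that x — an individual observation would come with a wider prediction interval.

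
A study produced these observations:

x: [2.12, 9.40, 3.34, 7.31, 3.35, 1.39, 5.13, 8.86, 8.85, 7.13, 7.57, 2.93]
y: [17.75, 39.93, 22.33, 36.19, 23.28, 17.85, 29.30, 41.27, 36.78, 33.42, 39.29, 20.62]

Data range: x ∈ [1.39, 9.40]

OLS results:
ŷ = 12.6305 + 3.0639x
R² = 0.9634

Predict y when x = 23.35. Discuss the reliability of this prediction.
ŷ = 84.1726 (extrapolation — x = 23.35 lies outside [1.39, 9.40], so reliability is low).

Prediction calculation:
ŷ = 12.6305 + 3.0639 × 23.35
ŷ = 84.1726

Reliability:
- Data range: x ∈ [1.39, 9.40]
- Prediction point: x = 23.35 is 13.95 units above the observed range → this is EXTRAPOLATION, not interpolation

Why that matters here:
- Real relationships often flatten, saturate, or turn nonlinear at extremes
- The standard error of prediction grows with (x − x̄)², and x = 23.35 is far from x̄ = 5.61
- R² describes fit only over the sampled x values; it says nothing about behaviour beyond them

A defensible statement: 'if the linear trend continued to x = 23.35, y would be about 84.1726' — the premise is untested.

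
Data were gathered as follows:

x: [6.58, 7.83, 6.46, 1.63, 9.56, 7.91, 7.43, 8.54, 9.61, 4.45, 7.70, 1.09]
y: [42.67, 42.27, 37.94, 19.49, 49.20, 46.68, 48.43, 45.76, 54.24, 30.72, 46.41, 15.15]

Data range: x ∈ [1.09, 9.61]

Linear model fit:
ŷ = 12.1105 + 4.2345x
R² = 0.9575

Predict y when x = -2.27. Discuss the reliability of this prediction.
ŷ = 2.4982, but this is extrapolation (below the data range [1.09, 9.61]) and may be unreliable.

Prediction calculation:
ŷ = 12.1105 + 4.2345 × (-2.27)
ŷ = 2.4982

Reliability:
- Data range: x ∈ [1.09, 9.61]
- Prediction point: x = -2.27 is 3.36 units below the observed range → this is EXTRAPOLATION, not interpolation

Why that matters here:
- Real relationships often flatten, saturate, or turn nonlinear at extremes
- The linear relationship may not hold outside the observed range

The R² = 0.9575 only validates the fit within [1.09, 9.61]; treat ŷ = 2.4982 with caution.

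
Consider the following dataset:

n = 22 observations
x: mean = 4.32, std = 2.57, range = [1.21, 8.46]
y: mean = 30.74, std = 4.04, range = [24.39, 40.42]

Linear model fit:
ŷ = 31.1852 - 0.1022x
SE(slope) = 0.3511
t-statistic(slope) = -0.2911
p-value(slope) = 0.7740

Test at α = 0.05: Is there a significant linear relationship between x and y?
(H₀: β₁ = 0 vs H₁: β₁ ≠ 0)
Fail to reject H₀: p-value = 0.7740 ≥ α = 0.05. The linear relationship is not significant at the 5% level.

Hypothesis test for the slope coefficient:

H₀: β₁ = 0 (no linear relationship)
H₁: β₁ ≠ 0 (linear relationship exists)

Test statistic: t = β̂₁ / SE(β̂₁) = -0.1022 / 0.3511 = -0.2911

The p-value (0.7740) is the probability, under H₀, of a t-statistic at least as extreme as |t| = 0.2911 (two-sided, df = n − 2 = 20).

Decision rule: reject H₀ if p-value < α.
p-value = 0.7740 ≥ α = 0.05 → fail to reject H₀.

There is not sufficient evidence at the 5% significance level to conclude that a linear relationship exists between x and y.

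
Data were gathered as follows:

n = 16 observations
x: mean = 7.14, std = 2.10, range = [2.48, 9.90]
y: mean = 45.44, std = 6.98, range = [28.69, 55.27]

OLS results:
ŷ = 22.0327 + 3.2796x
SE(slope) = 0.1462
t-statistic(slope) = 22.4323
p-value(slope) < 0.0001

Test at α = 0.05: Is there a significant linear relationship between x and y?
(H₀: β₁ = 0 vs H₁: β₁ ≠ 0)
Reject H₀: p-value < 0.0001 < α = 0.05. The linear relationship is significant at the 5% level.

Hypothesis test for the slope coefficient:

H₀: β₁ = 0 (no linear relationship)
H₁: β₁ ≠ 0 (linear relationship exists)

Test statistic: t = β̂₁ / SE(β̂₁) = 3.2796 / 0.1462 = 22.4323

The p-value (<0.0001) is the probability, under H₀, of a t-statistic at least as extreme as |t| = 22.4323 (two-sided, df = n − 2 = 14).

Decision rule: reject H₀ if p-value < α.
p-value < 0.0001 < α = 0.05 → reject H₀.

At α = 0.05 the data do provide convincing evidence of a nonzero slope.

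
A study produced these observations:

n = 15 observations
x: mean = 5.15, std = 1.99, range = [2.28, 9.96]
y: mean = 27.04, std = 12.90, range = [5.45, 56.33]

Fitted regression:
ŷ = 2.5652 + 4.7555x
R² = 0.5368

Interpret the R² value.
The model explains 53.68% of the variance in y (R² = 0.5368), leaving 46.32% unexplained; the fit is moderate.

R² (coefficient of determination) measures the proportion of variance in y explained by the regression model.

Here R² = 0.5368:
- Explained: 53.68% of the variation in y
- Unexplained (residual): 100% − 53.68% = 46.32%
- Rule of thumb (below 0.3 weak; 0.3 to below 0.7 moderate; 0.7 and above strong) → moderate

Note: R² says nothing about causation, and a high R² does not by itself mean the linear form is appropriate — check the residuals.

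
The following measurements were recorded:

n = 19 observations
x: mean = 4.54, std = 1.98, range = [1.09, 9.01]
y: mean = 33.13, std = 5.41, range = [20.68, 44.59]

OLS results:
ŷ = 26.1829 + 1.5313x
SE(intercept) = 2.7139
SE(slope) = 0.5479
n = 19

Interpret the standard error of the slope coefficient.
The slope 1.5313 is pinned down to within about ±0.5479 (one SE) by these data — relative uncertainty 35.8%, i.e. moderately precise.

What SE measures:
- The standard error quantifies the sampling variability of the coefficient estimate
- It is the estimated standard deviation of β̂₁ across hypothetical repeated samples of the same size
- Smaller SE → more precise estimate

Relative precision:
- SE / |β̂₁| = 0.5479 / 1.5313 = 35.8%
- Rule of thumb (under 20%: precise; 20% to under 50%: moderately precise; 50% or more: imprecise) → moderately precise

Link to the t-test: t = β̂₁ / SE(β̂₁) = 1.5313 / 0.5479 = 2.7949, the statistic for H₀: β₁ = 0.

What drives SE(β̂₁): wider spread of x values → smaller SE; larger n (here n = 19) → smaller SE; more residual scatter → larger SE.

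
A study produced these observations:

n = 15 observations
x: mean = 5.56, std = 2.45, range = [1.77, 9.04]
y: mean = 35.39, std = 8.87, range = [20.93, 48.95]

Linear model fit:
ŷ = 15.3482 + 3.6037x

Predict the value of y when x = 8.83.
ŷ = 47.1689

To predict y for x = 8.83, substitute into the regression equation:

ŷ = 15.3482 + 3.6037 × 8.83
ŷ = 15.3482 + 31.8207
ŷ = 47.1689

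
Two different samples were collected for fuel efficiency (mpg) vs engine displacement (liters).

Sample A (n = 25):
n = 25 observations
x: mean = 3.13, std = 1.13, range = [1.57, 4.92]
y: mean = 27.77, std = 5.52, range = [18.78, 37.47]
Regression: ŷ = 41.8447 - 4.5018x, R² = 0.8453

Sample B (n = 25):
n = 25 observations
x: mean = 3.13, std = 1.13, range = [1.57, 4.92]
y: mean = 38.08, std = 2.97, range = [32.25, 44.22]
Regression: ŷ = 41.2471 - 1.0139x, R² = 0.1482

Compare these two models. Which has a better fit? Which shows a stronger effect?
Model A has the better fit (R² = 0.8453 vs 0.1482). Model A shows the stronger effect (|β₁| = 4.5018 vs 1.0139).

Model Comparison:

Fit — compare R²:
- Model A: R² = 0.8453 → 84.53% of variance in fuel efficiency explained
- Model B: R² = 0.1482 → 14.82% of variance in fuel efficiency explained
- 0.8453 > 0.1482 → Model A has the better fit

Strength of effect — compare |β₁|:
- Model A: β₁ = -4.5018 → predicted fuel efficiency falls 4.5018 mpg per additional liter of engine displacement
- Model B: β₁ = -1.0139 → predicted fuel efficiency falls 1.0139 mpg per additional liter of engine displacement
- |-4.5018| > |-1.0139| → Model A shows the stronger marginal effect

Notes:
- R² measures how tightly points cluster around the line; β₁ measures how steep the line is — they answer different questions.
- A better fit (higher R²) doesn't necessarily mean a more important relationship.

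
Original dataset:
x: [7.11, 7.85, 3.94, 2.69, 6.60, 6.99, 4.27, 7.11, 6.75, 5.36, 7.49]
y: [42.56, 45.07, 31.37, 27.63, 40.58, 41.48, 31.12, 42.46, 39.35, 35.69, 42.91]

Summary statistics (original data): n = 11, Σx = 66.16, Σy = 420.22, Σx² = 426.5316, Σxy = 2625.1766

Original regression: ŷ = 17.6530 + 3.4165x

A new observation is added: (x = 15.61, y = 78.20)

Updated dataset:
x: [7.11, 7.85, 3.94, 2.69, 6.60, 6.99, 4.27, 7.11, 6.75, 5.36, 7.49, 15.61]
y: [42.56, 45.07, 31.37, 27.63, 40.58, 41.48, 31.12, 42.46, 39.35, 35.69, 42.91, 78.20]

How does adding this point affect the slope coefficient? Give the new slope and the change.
The slope changes from 3.4165 to 3.9781 (change of +0.5616, or +16.4%).

The new point has HIGH LEVERAGE: x = 15.61 is far from the original mean x̄ = 66.16/11 ≈ 6.01 (original range [2.69, 7.85]).

Step 1: Update the sums with the new point (n goes from 11 to 12)
Σx  = 66.16 + 15.61 = 81.77
Σy  = 420.22 + 78.20 = 498.42
Σx² = 426.5316 + 15.61² = 426.5316 + 243.6721 = 670.2037
Σxy = 2625.1766 + 15.61×78.20 = 2625.1766 + 1220.7020 = 3845.8786

Step 2: Recompute the slope with b₁ = (nΣxy − ΣxΣy) / (nΣx² − (Σx)²)
Numerator   = 12×3845.8786 − 81.77×498.42 = 46150.5432 − 40755.8034 = 5394.7398
Denominator = 12×670.2037 − 81.77² = 8042.4444 − 6686.3329 = 1356.1115
b₁(new) = 5394.7398 / 1356.1115 = 3.9781

(Same formula on the original sums: (11×2625.1766 − 66.16×420.22) / (11×426.5316 − 66.16²) = 1075.1874 / 314.7020 = 3.4165, matching the given fit.)

Step 3: Change in slope
Δβ₁ = 3.9781 − 3.4165 = +0.5616
Relative change = +0.5616 / 3.4165 × 100% = +16.4%
→ the slope increases when the point is added.

Because the point sits above the extension of the original line at a high-leverage x, it tilts the fit up.
In practice: investigate whether it comes from the same population as the rest of the sample; refit with and without it and report both if conclusions differ.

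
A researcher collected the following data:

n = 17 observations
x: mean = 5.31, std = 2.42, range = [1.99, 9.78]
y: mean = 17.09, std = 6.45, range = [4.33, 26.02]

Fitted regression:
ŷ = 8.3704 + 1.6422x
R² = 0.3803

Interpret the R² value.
About 38.03% of the variability in y is accounted for by the regression on x (R² = 0.3803) — a moderate linear fit.

R² = 1 − SS_res/SS_tot compares the residual scatter to the total scatter of y about its mean.

Here R² = 0.3803:
- Explained: 38.03% of the variation in y
- Unexplained (residual): 100% − 38.03% = 61.97%
- Rule of thumb (below 0.3 weak; 0.3 to below 0.7 moderate; 0.7 and above strong) → moderate

Calculation: R² = 1 − (SS_res / SS_tot), where SS_res is the sum of squared residuals and SS_tot the total sum of squares.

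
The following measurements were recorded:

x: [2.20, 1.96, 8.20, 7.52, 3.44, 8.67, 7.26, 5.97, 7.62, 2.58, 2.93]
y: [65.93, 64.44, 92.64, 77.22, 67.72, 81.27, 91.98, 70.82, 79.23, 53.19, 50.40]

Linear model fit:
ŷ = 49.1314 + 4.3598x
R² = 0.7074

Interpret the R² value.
R² = 0.7074 means 70.74% of the variation in y is explained by the linear relationship with x. This indicates a strong fit.

R² = 1 − SS_res/SS_tot compares the residual scatter to the total scatter of y about its mean.

Here R² = 0.7074:
- Explained: 70.74% of the variation in y
- Unexplained (residual): 100% − 70.74% = 29.26%
- Rule of thumb (below 0.3 weak; 0.3 to below 0.7 moderate; 0.7 and above strong) → strong

Calculation: R² = 1 − (SS_res / SS_tot), where SS_res is the sum of squared residuals and SS_tot the total sum of squares.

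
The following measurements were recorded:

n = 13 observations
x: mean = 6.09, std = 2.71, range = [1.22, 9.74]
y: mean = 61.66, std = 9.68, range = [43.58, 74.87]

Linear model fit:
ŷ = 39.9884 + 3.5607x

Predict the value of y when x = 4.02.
ŷ = 54.3024

To predict y for x = 4.02, substitute into the regression equation:

ŷ = 39.9884 + 3.5607 × 4.02
ŷ = 39.9884 + 14.3140
ŷ = 54.3024

This is the fitted mean response at that x — an individual observation would come with a wider prediction interval.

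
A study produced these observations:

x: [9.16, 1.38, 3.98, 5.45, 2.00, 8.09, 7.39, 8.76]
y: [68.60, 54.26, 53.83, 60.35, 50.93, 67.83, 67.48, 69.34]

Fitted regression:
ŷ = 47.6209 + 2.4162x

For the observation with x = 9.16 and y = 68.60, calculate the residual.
Residual = -1.1533

The residual is the difference between the actual value and the predicted value:

Residual = y - ŷ

Step 1: Calculate predicted value
ŷ = 47.6209 + 2.4162 × 9.16
ŷ = 69.7533

Step 2: Calculate residual
Residual = 68.60 - 69.7533
Residual = -1.1533

Interpretation: the model overestimates the actual value by 1.1533 at this point (negative residual → observation lies below the fitted line).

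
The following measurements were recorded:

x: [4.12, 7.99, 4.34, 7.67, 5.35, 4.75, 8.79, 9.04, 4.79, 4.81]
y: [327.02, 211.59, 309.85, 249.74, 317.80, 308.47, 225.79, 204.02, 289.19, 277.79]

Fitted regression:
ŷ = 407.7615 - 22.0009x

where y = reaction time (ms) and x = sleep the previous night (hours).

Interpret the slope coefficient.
On average, reaction time is about 22.0009 ms lower for every extra hour of sleep.

The slope β₁ = -22.0009 gives the rate at which the fitted reaction time changes with sleep.

Interpretation:
- Sleep up by 1 hour → predicted reaction time decreases by 22.0009 ms
- The effect is assumed constant over the observed range of x (linearity)

(β₀ = 407.7615 is the fitted value at x = 0 and is not part of the slope interpretation.)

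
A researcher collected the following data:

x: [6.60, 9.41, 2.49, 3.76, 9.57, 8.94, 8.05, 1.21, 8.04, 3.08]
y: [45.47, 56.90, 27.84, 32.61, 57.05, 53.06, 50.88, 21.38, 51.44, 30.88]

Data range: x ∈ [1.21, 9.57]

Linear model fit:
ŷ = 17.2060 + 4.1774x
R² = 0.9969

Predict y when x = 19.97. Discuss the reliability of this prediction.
ŷ = 100.6287 (extrapolation — x = 19.97 lies outside [1.21, 9.57], so reliability is low).

Prediction calculation:
ŷ = 17.2060 + 4.1774 × 19.97
ŷ = 100.6287

Reliability:
- Data range: x ∈ [1.21, 9.57]
- Prediction point: x = 19.97 is 10.40 units above the observed range → this is EXTRAPOLATION, not interpolation

Why that matters here:
- R² describes fit only over the sampled x values; it says nothing about behaviour beyond them
- There are no observations near this x to validate the fitted line there

The R² = 0.9969 only validates the fit within [1.21, 9.57]; treat ŷ = 100.6287 with caution.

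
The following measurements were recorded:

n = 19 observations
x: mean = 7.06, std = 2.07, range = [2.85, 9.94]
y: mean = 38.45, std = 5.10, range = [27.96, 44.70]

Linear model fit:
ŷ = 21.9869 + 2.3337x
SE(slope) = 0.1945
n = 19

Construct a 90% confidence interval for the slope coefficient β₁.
The 90% CI for β₁ is (1.9953, 2.6721)

Confidence interval for the slope:

The 90% CI for β₁ is: β̂₁ ± t*(α/2, n-2) × SE(β̂₁)

Step 1: Find critical t-value
- Confidence level = 0.9
- Degrees of freedom = n - 2 = 19 - 2 = 17
- t*(α/2, 17) = 1.7396

Step 2: Calculate margin of error
Margin = 1.7396 × 0.1945 = 0.3384

Step 3: Construct interval
CI = 2.3337 ± 0.3384
CI = (1.9953, 2.6721)

Interpretation: intervals built this way capture the true β₁ in 90% of repeated samples; here the plausible range for the per-unit effect of x on y is 1.9953 to 2.6721.
The interval does not include 0, suggesting a significant linear relationship.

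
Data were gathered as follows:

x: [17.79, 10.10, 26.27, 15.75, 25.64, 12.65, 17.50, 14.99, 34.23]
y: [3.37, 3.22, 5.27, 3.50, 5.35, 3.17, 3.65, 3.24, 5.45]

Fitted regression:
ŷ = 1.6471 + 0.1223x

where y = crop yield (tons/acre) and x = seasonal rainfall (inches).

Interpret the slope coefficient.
An increase of one inch in rainfall is associated with a 0.1223 tons/acre increase in predicted crop yield.

The slope coefficient β₁ = 0.1223 represents the marginal effect of rainfall on crop yield.

Interpretation:
- Rainfall up by 1 inch → predicted crop yield increases by 0.1223 tons/acre
- The effect is assumed constant over the observed range of x (linearity)
- The sign (+) gives the direction; the magnitude 0.1223 gives the size of the effect per inch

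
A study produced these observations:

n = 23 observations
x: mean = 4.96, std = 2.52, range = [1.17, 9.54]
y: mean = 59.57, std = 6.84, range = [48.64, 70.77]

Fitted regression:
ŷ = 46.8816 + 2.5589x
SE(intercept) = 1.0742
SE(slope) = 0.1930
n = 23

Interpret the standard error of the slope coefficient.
SE(slope) = 0.1930 measures the uncertainty in the estimated slope. The coefficient is estimated precisely (SE/|β̂₁| = 7.5%).

SE(β̂₁) = s / √Sxx, where s is the residual standard deviation and Sxx = Σ(x − x̄)². It is the yardstick for how far β̂₁ = 2.5589 could plausibly be from the true slope.

Relative precision:
- SE / |β̂₁| = 0.1930 / 2.5589 = 7.5%
- Rule of thumb (under 20%: precise; 20% to under 50%: moderately precise; 50% or more: imprecise) → precise

Link to interval estimation: a confidence interval for β₁ is β̂₁ ± t* × 0.1930, so SE sets the half-width per unit of t*.

What drives SE(β̂₁): larger n (here n = 23) → smaller SE; more residual scatter → larger SE.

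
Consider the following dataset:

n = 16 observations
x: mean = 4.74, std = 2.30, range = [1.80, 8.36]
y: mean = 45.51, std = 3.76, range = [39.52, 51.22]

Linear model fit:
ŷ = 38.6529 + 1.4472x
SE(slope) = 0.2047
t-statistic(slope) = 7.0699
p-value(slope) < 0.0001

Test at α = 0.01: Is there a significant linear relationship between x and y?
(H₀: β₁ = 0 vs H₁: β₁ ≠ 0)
p-value < 0.0001 < α = 0.01, so we reject H₀. The relationship is significant.

Hypothesis test for the slope coefficient:

H₀: β₁ = 0 (no linear relationship)
H₁: β₁ ≠ 0 (linear relationship exists)

Test statistic: t = β̂₁ / SE(β̂₁) = 1.4472 / 0.2047 = 7.0699

With df = 14, the two-sided p-value for |t| = 7.0699 is <0.0001.

Decision rule: reject H₀ if p-value < α.
p-value < 0.0001 < α = 0.01 → reject H₀.

At α = 0.01 the data do provide convincing evidence of a nonzero slope.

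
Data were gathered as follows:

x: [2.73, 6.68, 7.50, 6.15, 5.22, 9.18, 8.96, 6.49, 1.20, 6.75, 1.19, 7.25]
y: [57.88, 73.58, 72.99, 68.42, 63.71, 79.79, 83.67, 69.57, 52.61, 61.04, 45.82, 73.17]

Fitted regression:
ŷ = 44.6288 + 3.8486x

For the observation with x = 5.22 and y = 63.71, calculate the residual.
Residual = -1.0085

The residual is the difference between the actual value and the predicted value:

Residual = y - ŷ

Step 1: Calculate predicted value
ŷ = 44.6288 + 3.8486 × 5.22
ŷ = 64.7185

Step 2: Calculate residual
Residual = 63.71 - 64.7185
Residual = -1.0085

The residual is negative, so the observed y = 63.71 sits below the regression line (the line overestimates it by 1.0085).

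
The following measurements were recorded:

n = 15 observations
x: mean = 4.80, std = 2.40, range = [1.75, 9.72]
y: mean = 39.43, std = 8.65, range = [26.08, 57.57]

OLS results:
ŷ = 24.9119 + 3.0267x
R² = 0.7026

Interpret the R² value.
R² = 0.7026 means 70.26% of the variation in y is explained by the linear relationship with x. This indicates a strong fit.

R² = 1 − SS_res/SS_tot compares the residual scatter to the total scatter of y about its mean.

Here R² = 0.7026:
- Explained: 70.26% of the variation in y
- Unexplained (residual): 100% − 70.26% = 29.74%
- Rule of thumb (below 0.3 weak; 0.3 to below 0.7 moderate; 0.7 and above strong) → strong

Equivalently, for simple linear regression R² = r², so |r| = √0.7026 ≈ 0.8382.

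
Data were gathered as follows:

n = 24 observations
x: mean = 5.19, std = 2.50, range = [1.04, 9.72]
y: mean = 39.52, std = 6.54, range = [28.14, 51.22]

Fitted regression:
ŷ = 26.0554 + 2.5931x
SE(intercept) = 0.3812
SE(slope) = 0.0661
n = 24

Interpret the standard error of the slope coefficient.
SE(β̂₁) = 0.0661 is the estimated standard deviation of the slope estimate across repeated samples; relative to β̂₁ = 2.5931 that is 2.5%, a precise estimate.

SE(β̂₁) = 0.0661 says: if we drew many samples of n = 24 from the same population and refit each time, the fitted slopes would scatter with a standard deviation of roughly 0.0661 around the true β₁.

Relative precision:
- SE / |β̂₁| = 0.0661 / 2.5931 = 2.5%
- Rule of thumb (under 20%: precise; 20% to under 50%: moderately precise; 50% or more: imprecise) → precise

Rough 95% range (±2 SE): 2.5931 ± 0.1322 → (2.4609, 2.7253).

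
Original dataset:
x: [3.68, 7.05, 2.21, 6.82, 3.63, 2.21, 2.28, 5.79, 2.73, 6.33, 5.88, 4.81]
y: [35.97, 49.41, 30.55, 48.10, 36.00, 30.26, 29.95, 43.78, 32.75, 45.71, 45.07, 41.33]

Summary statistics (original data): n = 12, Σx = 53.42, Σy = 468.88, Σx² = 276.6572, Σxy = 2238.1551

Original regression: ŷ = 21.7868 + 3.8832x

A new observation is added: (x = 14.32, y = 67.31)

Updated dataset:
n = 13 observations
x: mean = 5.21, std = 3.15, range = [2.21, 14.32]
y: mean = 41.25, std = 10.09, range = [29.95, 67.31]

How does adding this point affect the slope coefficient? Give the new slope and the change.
Adding the point moves β₁ from 3.8832 to 3.1697, i.e. it decreases by 0.7135 (-18.4%).

The new point has HIGH LEVERAGE: x = 14.32 is far from the original mean x̄ = 53.42/12 ≈ 4.45 (original range [2.21, 7.05]).

Step 1: Update the sums with the new point (n goes from 12 to 13)
Σx  = 53.42 + 14.32 = 67.74
Σy  = 468.88 + 67.31 = 536.19
Σx² = 276.6572 + 14.32² = 276.6572 + 205.0624 = 481.7196
Σxy = 2238.1551 + 14.32×67.31 = 2238.1551 + 963.8792 = 3202.0343

Step 2: Recompute the slope with b₁ = (nΣxy − ΣxΣy) / (nΣx² − (Σx)²)
Numerator   = 13×3202.0343 − 67.74×536.19 = 41626.4459 − 36321.5106 = 5304.9353
Denominator = 13×481.7196 − 67.74² = 6262.3548 − 4588.7076 = 1673.6472
b₁(new) = 5304.9353 / 1673.6472 = 3.1697

(Same formula on the original sums: (12×2238.1551 − 53.42×468.88) / (12×276.6572 − 53.42²) = 1810.2916 / 466.1900 = 3.8832, matching the given fit.)

Step 3: Change in slope
Δβ₁ = 3.1697 − 3.8832 = -0.7135
Relative change = -0.7135 / 3.8832 × 100% = -18.4%
→ the slope decreases when the point is added.

Because the point sits below the extension of the original line at a high-leverage x, it tilts the fit down.
In practice: investigate whether it comes from the same population as the rest of the sample; examine leverage (hᵢ) and Cook's distance rather than deleting it automatically.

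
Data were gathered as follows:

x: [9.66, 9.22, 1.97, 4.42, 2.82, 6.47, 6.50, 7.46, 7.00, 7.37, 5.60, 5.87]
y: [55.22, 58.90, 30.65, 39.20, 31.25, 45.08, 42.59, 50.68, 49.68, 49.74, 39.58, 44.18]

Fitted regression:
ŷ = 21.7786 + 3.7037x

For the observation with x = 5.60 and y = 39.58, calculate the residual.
Residual = -2.9393

The residual is the difference between the actual value and the predicted value:

Residual = y - ŷ

Step 1: Calculate predicted value
ŷ = 21.7786 + 3.7037 × 5.60
ŷ = 42.5193

Step 2: Calculate residual
Residual = 39.58 - 42.5193
Residual = -2.9393

Sign check: y < ŷ, so the point is below the line and the fit overestimates here.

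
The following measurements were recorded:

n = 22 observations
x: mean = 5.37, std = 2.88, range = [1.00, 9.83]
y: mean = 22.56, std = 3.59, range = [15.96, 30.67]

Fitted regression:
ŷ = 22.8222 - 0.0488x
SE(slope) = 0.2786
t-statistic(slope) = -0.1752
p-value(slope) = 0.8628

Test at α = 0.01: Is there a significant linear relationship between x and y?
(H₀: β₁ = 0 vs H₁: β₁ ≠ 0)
Since p-value = 0.8628 ≥ α = 0.01, fail to reject H₀ — the slope is not significantly different from 0.

Hypothesis test for the slope coefficient:

H₀: β₁ = 0 (no linear relationship)
H₁: β₁ ≠ 0 (linear relationship exists)

Test statistic: t = β̂₁ / SE(β̂₁) = -0.0488 / 0.2786 = -0.1752

With df = 20, the two-sided p-value for |t| = 0.1752 is 0.8628.

Decision rule: reject H₀ if p-value < α.
p-value = 0.8628 ≥ α = 0.01 → fail to reject H₀.

Conclusion: the linear association between x and y is not significant at the 1% level.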